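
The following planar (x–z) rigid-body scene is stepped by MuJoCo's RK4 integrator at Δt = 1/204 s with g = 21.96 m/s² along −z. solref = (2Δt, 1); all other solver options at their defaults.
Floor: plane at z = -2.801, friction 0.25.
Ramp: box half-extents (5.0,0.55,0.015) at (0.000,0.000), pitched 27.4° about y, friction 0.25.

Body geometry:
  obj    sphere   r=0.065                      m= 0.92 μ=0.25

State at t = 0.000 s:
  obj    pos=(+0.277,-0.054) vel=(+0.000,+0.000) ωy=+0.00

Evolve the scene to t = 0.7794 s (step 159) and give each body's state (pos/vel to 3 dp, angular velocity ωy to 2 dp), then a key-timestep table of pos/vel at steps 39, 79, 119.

State at t = 0.7794 s:
  obj    pos=(+2.224,-1.063) vel=(+4.995,-2.589) ωy=+86.53

Key-timestep trajectory:
   step    t(s)  obj.x    obj.z    obj.vx   obj.vz 
     39  0.1912   +0.394  -0.114  +1.226  -0.635
     79  0.3873   +0.758  -0.303  +2.482  -1.287
    119  0.5833   +1.368  -0.619  +3.739  -1.938


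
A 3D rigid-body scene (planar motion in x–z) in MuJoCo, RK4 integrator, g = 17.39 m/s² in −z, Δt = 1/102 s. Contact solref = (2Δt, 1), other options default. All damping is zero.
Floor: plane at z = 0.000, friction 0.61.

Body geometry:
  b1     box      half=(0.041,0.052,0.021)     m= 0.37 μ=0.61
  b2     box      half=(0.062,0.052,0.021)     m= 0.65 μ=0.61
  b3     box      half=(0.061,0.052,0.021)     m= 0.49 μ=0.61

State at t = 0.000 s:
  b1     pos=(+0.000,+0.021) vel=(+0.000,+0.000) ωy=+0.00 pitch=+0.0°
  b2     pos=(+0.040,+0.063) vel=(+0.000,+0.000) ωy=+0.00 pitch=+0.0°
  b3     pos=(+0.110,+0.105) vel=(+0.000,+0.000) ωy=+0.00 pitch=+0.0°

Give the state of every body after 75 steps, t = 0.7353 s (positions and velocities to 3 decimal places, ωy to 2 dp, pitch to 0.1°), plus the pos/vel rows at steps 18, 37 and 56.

State at t = 0.7353 s:
  b1     pos=(-0.004,+0.021) vel=(-0.004,+0.000) ωy=+0.00 pitch=+0.0°
  b2     pos=(+0.053,+0.056) vel=(-0.001,-0.002) ωy=-0.07 pitch=+40.2°
  b3     pos=(+0.136,+0.051) vel=(+0.001,-0.001) ωy=-0.02 pitch=+32.9°

Key-timestep trajectory:
   step    t(s)  b1.x    b1.z    b1.vx   b1.vz   b2.x    b2.z    b2.vx   b2.vz   b3.x    b3.z    b3.vx   b3.vz 
     18  0.1765   -0.001  +0.020  -0.023  +0.004   +0.054  +0.057  -0.073  +0.015   +0.136  +0.049  -0.043  +0.071
     37  0.3627   -0.002  +0.021  -0.004  +0.000   +0.053  +0.057  +0.000  -0.002   +0.136  +0.051  +0.001  +0.000
     56  0.5490   -0.003  +0.021  -0.004  +0.000   +0.053  +0.056  -0.001  -0.002   +0.136  +0.051  +0.001  -0.001


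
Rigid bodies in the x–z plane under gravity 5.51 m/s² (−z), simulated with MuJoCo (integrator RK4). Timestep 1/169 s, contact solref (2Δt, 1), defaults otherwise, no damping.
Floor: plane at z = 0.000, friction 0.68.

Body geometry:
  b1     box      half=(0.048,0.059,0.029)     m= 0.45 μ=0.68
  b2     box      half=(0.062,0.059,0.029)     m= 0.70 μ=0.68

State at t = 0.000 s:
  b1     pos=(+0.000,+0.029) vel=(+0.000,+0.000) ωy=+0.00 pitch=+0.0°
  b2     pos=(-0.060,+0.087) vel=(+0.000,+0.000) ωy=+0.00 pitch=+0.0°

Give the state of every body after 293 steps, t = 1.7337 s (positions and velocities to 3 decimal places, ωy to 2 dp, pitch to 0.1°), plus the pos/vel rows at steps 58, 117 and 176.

State at t = 1.7337 s:
  b1     pos=(+0.000,+0.029) vel=(+0.000,+0.000) ωy=+0.00 pitch=+0.0°
  b2     pos=(-0.124,+0.062) vel=(+0.000,+0.000) ωy=+0.00 pitch=-90.0°

Key-timestep trajectory:
   step    t(s)  b1.x    b1.z    b1.vx   b1.vz   b2.x    b2.z    b2.vx   b2.vz 
     58  0.3432   +0.000  +0.029  +0.000  +0.000   -0.093  +0.068  -0.113  +0.003
    117  0.6923   +0.000  +0.029  +0.000  +0.000   -0.136  +0.066  -0.002  +0.000
    176  1.0414   +0.000  +0.029  +0.000  +0.000   -0.126  +0.062  -0.064  +0.041


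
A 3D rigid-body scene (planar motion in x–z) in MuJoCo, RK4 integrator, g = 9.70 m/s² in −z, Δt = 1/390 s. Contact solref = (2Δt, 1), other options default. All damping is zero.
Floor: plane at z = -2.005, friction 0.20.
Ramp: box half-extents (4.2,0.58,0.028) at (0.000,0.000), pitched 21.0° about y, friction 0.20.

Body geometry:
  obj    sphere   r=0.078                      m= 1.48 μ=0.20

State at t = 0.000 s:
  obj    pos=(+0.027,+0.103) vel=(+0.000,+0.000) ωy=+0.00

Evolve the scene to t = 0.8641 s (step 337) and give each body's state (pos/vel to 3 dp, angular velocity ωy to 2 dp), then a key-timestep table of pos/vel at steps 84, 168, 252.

State at t = 0.8641 s:
  obj    pos=(+0.893,-0.229) vel=(+2.003,-0.769) ωy=+27.50

Key-timestep trajectory:
   step    t(s)  obj.x    obj.z    obj.vx   obj.vz 
     84  0.2154   +0.081  +0.083  +0.499  -0.192
    168  0.4308   +0.242  +0.021  +0.999  -0.383
    252  0.6462   +0.511  -0.083  +1.498  -0.575


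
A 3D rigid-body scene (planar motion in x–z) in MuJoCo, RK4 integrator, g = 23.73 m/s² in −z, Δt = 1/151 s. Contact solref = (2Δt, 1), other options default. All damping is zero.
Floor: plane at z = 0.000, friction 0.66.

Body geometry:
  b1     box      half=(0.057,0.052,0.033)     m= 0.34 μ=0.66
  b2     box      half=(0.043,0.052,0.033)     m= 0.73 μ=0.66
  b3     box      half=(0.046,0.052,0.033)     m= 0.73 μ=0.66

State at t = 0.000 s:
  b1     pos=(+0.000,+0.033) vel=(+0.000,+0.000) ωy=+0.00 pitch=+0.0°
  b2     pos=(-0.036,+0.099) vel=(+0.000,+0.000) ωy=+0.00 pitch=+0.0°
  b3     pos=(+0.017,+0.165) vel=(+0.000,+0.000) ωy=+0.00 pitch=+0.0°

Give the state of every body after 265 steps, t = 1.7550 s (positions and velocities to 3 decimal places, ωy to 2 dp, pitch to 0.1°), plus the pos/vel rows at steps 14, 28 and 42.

State at t = 1.7550 s:
  b1     pos=(+0.000,+0.033) vel=(+0.000,+0.000) ωy=+0.00 pitch=+0.0°
  b2     pos=(-0.037,+0.099) vel=(+0.000,+0.000) ωy=+0.00 pitch=-0.1°
  b3     pos=(+0.127,+0.033) vel=(+0.000,+0.000) ωy=+0.00 pitch=+180.0°

Key-timestep trajectory:
   step    t(s)  b1.x    b1.z    b1.vx   b1.vz   b2.x    b2.z    b2.vx   b2.vz   b3.x    b3.z    b3.vx   b3.vz 
     14  0.0927   +0.000  +0.033  -0.002  +0.001   -0.036  +0.099  -0.004  +0.002   +0.033  +0.154  +0.357  -0.369
     28  0.1854   +0.000  +0.033  -0.001  +0.003   -0.037  +0.099  -0.003  +0.002   +0.086  +0.102  +0.809  -0.475
     42  0.2781   +0.000  +0.033  +0.000  +0.000   -0.037  +0.099  +0.000  +0.000   +0.127  +0.029  -0.035  +0.149


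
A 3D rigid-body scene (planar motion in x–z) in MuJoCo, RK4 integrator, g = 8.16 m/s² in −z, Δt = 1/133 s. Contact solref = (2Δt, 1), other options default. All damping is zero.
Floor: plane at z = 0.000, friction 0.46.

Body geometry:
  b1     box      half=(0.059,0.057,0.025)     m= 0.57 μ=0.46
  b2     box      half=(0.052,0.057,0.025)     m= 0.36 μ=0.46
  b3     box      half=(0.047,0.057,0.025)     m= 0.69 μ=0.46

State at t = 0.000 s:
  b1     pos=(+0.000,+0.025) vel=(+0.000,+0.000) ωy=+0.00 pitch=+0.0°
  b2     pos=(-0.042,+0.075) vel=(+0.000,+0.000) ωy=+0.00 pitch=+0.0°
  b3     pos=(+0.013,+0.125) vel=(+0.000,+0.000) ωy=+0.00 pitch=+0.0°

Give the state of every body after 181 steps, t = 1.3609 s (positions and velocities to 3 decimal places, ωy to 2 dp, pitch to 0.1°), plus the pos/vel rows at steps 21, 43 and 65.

State at t = 1.3609 s:
  b1     pos=(+0.000,+0.025) vel=(+0.000,+0.000) ωy=+0.00 pitch=+0.0°
  b2     pos=(-0.042,+0.075) vel=(+0.000,+0.000) ωy=+0.00 pitch=+0.0°
  b3     pos=(+0.128,+0.025) vel=(+0.000,+0.000) ωy=+0.00 pitch=+180.0°

Key-timestep trajectory:
   step    t(s)  b1.x    b1.z    b1.vx   b1.vz   b2.x    b2.z    b2.vx   b2.vz   b3.x    b3.z    b3.vx   b3.vz 
     21  0.1579   +0.000  +0.025  +0.000  +0.000   -0.042  +0.075  -0.001  +0.000   +0.019  +0.123  +0.095  -0.040
     43  0.3233   +0.000  +0.025  +0.000  +0.000   -0.042  +0.075  +0.000  +0.000   +0.052  +0.100  +0.333  -0.089
     65  0.4887   +0.000  +0.025  +0.000  +0.000   -0.042  +0.075  +0.000  +0.000   +0.114  +0.050  +0.399  -0.830


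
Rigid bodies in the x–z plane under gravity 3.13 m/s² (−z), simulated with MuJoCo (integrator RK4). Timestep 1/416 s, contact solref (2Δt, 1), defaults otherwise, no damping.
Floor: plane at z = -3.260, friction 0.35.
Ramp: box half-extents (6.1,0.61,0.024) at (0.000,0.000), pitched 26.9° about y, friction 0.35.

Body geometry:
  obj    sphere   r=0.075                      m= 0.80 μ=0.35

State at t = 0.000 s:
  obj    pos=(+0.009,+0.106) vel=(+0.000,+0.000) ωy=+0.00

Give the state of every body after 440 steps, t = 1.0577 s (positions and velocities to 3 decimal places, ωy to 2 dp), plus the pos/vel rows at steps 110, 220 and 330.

State at t = 1.0577 s:
  obj    pos=(+0.514,-0.150) vel=(+0.954,-0.484) ωy=+14.26

Key-timestep trajectory:
   step    t(s)  obj.x    obj.z    obj.vx   obj.vz 
    110  0.2644   +0.041  +0.090  +0.239  -0.121
    220  0.5288   +0.135  +0.042  +0.477  -0.242
    330  0.7933   +0.293  -0.038  +0.716  -0.363


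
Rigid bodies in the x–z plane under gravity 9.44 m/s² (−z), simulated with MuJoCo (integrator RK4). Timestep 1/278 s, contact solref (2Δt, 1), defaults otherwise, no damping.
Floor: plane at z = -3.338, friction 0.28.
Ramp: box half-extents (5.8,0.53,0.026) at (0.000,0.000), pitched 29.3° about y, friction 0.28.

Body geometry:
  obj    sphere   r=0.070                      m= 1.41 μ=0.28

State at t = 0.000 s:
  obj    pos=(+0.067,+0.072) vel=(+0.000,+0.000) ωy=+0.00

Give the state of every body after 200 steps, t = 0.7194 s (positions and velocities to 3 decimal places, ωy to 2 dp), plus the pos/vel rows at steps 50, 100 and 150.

State at t = 0.7194 s:
  obj    pos=(+0.812,-0.346) vel=(+2.070,-1.162) ωy=+33.91

Key-timestep trajectory:
   step    t(s)  obj.x    obj.z    obj.vx   obj.vz 
     50  0.1799   +0.114  +0.046  +0.518  -0.291
    100  0.3597   +0.253  -0.032  +1.035  -0.581
    150  0.5396   +0.486  -0.163  +1.553  -0.871


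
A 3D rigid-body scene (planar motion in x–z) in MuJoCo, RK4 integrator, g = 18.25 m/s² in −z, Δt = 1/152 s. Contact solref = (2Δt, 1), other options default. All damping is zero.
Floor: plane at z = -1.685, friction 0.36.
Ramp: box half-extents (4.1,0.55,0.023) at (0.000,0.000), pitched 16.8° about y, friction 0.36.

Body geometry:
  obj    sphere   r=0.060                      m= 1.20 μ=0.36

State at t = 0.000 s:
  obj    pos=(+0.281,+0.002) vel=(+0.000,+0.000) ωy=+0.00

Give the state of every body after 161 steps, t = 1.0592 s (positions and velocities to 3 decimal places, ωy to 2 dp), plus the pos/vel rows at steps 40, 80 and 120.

State at t = 1.0592 s:
  obj    pos=(+2.304,-0.609) vel=(+3.820,-1.153) ωy=+66.50

Key-timestep trajectory:
   step    t(s)  obj.x    obj.z    obj.vx   obj.vz 
     40  0.2632   +0.406  -0.036  +0.949  -0.287
     80  0.5263   +0.781  -0.149  +1.898  -0.573
    120  0.7895   +1.405  -0.338  +2.847  -0.860


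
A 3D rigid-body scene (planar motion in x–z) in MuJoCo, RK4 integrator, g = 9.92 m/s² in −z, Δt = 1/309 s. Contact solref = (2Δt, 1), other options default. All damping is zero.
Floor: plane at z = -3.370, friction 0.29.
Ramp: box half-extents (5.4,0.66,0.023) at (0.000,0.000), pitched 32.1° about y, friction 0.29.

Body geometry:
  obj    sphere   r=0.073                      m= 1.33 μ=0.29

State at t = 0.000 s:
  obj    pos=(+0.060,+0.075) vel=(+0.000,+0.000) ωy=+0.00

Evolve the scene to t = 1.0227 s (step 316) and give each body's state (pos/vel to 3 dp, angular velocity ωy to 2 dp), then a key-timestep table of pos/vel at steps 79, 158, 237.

State at t = 1.0227 s:
  obj    pos=(+1.728,-0.971) vel=(+3.262,-2.046) ωy=+52.74

Key-timestep trajectory:
   step    t(s)  obj.x    obj.z    obj.vx   obj.vz 
     79  0.2557   +0.165  +0.010  +0.816  -0.512
    158  0.5113   +0.477  -0.186  +1.631  -1.023
    237  0.7670   +0.999  -0.513  +2.447  -1.535


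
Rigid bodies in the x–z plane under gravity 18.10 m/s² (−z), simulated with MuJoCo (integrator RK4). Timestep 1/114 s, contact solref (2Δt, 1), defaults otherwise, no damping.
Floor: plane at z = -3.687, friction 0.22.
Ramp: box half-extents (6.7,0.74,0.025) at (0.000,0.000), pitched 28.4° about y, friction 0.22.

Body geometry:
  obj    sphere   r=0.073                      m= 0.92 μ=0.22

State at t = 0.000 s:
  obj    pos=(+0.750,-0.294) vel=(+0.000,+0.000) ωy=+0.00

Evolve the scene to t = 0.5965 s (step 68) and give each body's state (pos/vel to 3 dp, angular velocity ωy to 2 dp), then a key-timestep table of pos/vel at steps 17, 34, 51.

State at t = 0.5965 s:
  obj    pos=(+1.713,-0.815) vel=(+3.227,-1.745) ωy=+50.21

Key-timestep trajectory:
   step    t(s)  obj.x    obj.z    obj.vx   obj.vz 
     17  0.1491   +0.810  -0.327  +0.807  -0.436
     34  0.2982   +0.991  -0.424  +1.614  -0.873
     51  0.4474   +1.292  -0.587  +2.420  -1.309


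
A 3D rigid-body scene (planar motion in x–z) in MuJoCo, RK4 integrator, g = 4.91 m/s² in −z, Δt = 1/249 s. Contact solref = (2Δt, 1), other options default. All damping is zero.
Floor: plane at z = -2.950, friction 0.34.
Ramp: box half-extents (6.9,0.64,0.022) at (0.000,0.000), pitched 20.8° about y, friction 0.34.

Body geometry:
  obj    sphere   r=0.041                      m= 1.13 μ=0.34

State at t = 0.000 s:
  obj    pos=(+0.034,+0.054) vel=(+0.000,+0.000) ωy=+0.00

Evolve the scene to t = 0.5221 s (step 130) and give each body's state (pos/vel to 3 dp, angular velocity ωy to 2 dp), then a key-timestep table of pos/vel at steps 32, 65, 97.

State at t = 0.5221 s:
  obj    pos=(+0.193,-0.006) vel=(+0.608,-0.231) ωy=+15.85

Key-timestep trajectory:
   step    t(s)  obj.x    obj.z    obj.vx   obj.vz 
     32  0.1285   +0.044  +0.051  +0.150  -0.057
     65  0.2610   +0.074  +0.039  +0.304  -0.115
     97  0.3896   +0.123  +0.021  +0.454  -0.172


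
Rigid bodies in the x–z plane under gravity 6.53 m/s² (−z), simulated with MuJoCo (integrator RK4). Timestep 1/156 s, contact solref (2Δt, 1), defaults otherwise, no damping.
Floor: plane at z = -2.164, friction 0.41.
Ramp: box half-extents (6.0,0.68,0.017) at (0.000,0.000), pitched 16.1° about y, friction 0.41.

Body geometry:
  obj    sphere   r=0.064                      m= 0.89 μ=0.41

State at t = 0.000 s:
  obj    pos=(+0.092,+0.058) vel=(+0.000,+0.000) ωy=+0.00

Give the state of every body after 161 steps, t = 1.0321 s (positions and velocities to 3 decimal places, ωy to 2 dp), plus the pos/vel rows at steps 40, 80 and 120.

State at t = 1.0321 s:
  obj    pos=(+0.754,-0.133) vel=(+1.283,-0.370) ωy=+20.85

Key-timestep trajectory:
   step    t(s)  obj.x    obj.z    obj.vx   obj.vz 
     40  0.2564   +0.133  +0.046  +0.319  -0.092
     80  0.5128   +0.255  +0.011  +0.637  -0.184
    120  0.7692   +0.460  -0.048  +0.956  -0.276


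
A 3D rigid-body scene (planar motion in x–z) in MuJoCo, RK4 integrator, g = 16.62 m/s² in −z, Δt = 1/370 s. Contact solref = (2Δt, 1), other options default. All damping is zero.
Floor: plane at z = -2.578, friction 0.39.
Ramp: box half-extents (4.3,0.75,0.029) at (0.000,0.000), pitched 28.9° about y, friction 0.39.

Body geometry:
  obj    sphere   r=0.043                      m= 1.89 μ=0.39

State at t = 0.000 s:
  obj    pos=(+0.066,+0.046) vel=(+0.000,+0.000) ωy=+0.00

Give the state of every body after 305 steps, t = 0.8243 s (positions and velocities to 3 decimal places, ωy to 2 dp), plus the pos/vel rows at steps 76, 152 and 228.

State at t = 0.8243 s:
  obj    pos=(+1.773,-0.896) vel=(+4.140,-2.286) ωy=+109.97

Key-timestep trajectory:
   step    t(s)  obj.x    obj.z    obj.vx   obj.vz 
     76  0.2054   +0.172  -0.013  +1.032  -0.570
    152  0.4108   +0.490  -0.188  +2.063  -1.139
    228  0.6162   +1.020  -0.481  +3.095  -1.709


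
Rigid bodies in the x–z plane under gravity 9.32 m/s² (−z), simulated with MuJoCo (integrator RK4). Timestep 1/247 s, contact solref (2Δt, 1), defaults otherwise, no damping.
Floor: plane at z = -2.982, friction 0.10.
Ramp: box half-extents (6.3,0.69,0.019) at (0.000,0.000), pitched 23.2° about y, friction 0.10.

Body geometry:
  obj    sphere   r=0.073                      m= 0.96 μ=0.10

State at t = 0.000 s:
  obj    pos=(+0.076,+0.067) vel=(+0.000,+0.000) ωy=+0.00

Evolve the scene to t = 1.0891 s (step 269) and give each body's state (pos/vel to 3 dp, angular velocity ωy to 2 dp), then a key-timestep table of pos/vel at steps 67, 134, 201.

State at t = 1.0891 s:
  obj    pos=(+1.612,-0.591) vel=(+2.825,-1.189) ωy=+31.97

Key-timestep trajectory:
   step    t(s)  obj.x    obj.z    obj.vx   obj.vz 
     67  0.2713   +0.172  +0.027  +0.701  -0.306
    134  0.5425   +0.457  -0.096  +1.402  -0.611
    201  0.8138   +0.934  -0.300  +2.107  -0.900


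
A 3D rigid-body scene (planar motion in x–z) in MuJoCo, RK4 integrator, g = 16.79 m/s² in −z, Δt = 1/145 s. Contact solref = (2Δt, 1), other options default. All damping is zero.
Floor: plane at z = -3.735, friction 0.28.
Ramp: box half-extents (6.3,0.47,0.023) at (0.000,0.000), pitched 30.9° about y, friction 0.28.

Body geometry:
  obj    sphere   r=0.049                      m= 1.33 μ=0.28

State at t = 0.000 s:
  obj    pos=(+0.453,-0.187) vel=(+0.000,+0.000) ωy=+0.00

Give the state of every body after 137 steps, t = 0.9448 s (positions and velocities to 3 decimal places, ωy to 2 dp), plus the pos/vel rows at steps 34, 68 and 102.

State at t = 0.9448 s:
  obj    pos=(+2.812,-1.599) vel=(+4.993,-2.988) ωy=+118.72

Key-timestep trajectory:
   step    t(s)  obj.x    obj.z    obj.vx   obj.vz 
     34  0.2345   +0.598  -0.274  +1.239  -0.742
     68  0.4690   +1.034  -0.535  +2.479  -1.483
    102  0.7034   +1.761  -0.970  +3.718  -2.225


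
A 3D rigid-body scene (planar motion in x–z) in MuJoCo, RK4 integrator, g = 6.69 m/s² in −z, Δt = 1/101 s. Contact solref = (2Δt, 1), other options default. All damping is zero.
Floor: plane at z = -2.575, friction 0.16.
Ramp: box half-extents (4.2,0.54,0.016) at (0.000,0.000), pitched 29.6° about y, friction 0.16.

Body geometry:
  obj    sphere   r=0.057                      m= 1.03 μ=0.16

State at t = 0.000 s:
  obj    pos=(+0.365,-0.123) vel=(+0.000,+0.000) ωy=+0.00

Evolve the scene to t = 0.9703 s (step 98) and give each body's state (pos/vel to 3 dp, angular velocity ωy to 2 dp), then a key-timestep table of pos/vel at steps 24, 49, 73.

State at t = 0.9703 s:
  obj    pos=(+1.338,-0.676) vel=(+2.007,-1.130) ωy=+39.55

Key-timestep trajectory:
   step    t(s)  obj.x    obj.z    obj.vx   obj.vz 
     24  0.2376   +0.423  -0.157  +0.493  -0.276
     49  0.4851   +0.608  -0.262  +1.003  -0.570
     73  0.7228   +0.905  -0.430  +1.495  -0.842


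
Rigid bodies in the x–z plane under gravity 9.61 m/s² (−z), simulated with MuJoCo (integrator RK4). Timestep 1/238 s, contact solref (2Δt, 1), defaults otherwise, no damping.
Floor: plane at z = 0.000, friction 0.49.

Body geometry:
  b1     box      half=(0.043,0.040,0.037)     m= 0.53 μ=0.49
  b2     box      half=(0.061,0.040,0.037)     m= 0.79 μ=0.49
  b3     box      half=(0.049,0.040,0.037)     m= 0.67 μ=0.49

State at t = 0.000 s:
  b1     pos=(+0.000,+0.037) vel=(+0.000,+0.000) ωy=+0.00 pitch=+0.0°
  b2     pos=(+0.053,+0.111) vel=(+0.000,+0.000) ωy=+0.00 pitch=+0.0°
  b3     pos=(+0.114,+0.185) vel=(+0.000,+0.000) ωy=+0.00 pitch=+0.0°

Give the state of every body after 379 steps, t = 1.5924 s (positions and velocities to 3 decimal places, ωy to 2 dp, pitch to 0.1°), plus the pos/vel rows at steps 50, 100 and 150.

State at t = 1.5924 s:
  b1     pos=(+0.000,+0.037) vel=(+0.000,+0.000) ωy=+0.00 pitch=+0.0°
  b2     pos=(+0.113,+0.061) vel=(+0.000,+0.000) ωy=+0.00 pitch=+90.0°
  b3     pos=(+0.305,+0.037) vel=(+0.000,+0.000) ωy=+0.00 pitch=+180.0°

Key-timestep trajectory:
   step    t(s)  b1.x    b1.z    b1.vx   b1.vz   b2.x    b2.z    b2.vx   b2.vz   b3.x    b3.z    b3.vx   b3.vz 
     50  0.2101   +0.000  +0.037  +0.000  +0.000   +0.084  +0.078  +0.235  -0.644   +0.178  +0.079  +0.463  -1.315
    100  0.4202   +0.000  +0.037  +0.000  +0.000   +0.131  +0.069  -0.006  -0.002   +0.253  +0.061  +0.184  +0.001
    150  0.6303   +0.000  +0.037  +0.000  +0.000   +0.109  +0.063  +0.057  -0.029   +0.305  +0.037  +0.001  +0.009


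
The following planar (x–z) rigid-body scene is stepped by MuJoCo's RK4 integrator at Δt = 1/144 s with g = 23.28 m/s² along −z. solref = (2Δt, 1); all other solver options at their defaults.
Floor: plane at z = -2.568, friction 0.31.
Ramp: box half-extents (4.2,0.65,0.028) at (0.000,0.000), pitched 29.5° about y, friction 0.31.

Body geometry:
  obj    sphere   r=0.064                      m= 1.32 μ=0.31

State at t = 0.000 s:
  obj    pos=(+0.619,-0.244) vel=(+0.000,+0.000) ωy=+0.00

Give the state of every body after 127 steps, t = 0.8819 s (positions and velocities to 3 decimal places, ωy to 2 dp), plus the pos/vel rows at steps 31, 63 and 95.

State at t = 0.8819 s:
  obj    pos=(+3.391,-1.813) vel=(+6.285,-3.556) ωy=+112.81

Key-timestep trajectory:
   step    t(s)  obj.x    obj.z    obj.vx   obj.vz 
     31  0.2153   +0.784  -0.338  +1.534  -0.868
     63  0.4375   +1.301  -0.630  +3.118  -1.764
     95  0.6597   +2.170  -1.122  +4.702  -2.660


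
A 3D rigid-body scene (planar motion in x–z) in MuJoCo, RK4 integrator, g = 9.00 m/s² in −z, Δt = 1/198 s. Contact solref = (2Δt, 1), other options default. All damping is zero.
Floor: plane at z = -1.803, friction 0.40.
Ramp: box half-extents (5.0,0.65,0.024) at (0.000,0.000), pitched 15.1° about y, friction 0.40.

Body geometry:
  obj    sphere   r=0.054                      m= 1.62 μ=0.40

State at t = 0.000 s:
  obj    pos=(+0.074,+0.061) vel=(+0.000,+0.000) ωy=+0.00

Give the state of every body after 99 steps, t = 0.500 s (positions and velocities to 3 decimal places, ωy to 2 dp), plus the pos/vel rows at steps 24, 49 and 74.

State at t = 0.500 s:
  obj    pos=(+0.276,+0.006) vel=(+0.808,-0.218) ωy=+15.50

Key-timestep trajectory:
   step    t(s)  obj.x    obj.z    obj.vx   obj.vz 
     24  0.1212   +0.086  +0.058  +0.196  -0.053
     49  0.2475   +0.124  +0.047  +0.400  -0.108
     74  0.3737   +0.187  +0.030  +0.604  -0.163


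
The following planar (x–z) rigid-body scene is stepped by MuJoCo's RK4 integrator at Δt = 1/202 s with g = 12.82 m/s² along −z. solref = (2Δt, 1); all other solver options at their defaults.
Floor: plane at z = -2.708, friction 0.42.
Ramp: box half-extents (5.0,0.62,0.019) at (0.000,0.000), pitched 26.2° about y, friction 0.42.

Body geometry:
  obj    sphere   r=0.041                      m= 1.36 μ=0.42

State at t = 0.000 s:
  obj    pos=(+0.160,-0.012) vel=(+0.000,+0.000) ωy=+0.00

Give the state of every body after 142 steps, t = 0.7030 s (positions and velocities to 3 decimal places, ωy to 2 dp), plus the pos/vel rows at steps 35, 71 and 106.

State at t = 0.7030 s:
  obj    pos=(+1.056,-0.453) vel=(+2.550,-1.255) ωy=+69.31

Key-timestep trajectory:
   step    t(s)  obj.x    obj.z    obj.vx   obj.vz 
     35  0.1733   +0.215  -0.039  +0.629  -0.309
     71  0.3515   +0.384  -0.122  +1.275  -0.627
    106  0.5248   +0.660  -0.258  +1.904  -0.937


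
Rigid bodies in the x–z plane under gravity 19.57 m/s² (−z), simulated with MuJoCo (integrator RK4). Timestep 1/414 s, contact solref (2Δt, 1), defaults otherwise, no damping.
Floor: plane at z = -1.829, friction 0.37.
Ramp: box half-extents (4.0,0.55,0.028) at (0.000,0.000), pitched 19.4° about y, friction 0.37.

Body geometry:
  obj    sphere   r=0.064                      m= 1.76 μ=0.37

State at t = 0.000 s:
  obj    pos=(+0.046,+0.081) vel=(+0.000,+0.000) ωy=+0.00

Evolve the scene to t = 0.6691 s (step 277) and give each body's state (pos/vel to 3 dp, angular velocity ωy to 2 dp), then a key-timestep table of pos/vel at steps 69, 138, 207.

State at t = 0.6691 s:
  obj    pos=(+1.026,-0.264) vel=(+2.930,-1.032) ωy=+48.54

Key-timestep trajectory:
   step    t(s)  obj.x    obj.z    obj.vx   obj.vz 
     69  0.1667   +0.107  +0.060  +0.730  -0.257
    138  0.3333   +0.289  -0.004  +1.460  -0.514
    207  0.5000   +0.594  -0.112  +2.190  -0.771


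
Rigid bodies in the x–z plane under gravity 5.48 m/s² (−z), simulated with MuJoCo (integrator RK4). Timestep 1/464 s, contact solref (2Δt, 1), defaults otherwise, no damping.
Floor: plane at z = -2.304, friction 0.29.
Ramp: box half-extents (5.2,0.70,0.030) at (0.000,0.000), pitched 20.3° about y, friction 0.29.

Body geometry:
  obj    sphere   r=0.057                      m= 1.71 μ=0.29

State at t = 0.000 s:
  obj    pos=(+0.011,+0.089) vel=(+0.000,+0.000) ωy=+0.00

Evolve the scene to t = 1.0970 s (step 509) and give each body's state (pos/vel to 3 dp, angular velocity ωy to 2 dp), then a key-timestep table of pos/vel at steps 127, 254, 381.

State at t = 1.0970 s:
  obj    pos=(+0.777,-0.195) vel=(+1.397,-0.517) ωy=+26.13

Key-timestep trajectory:
   step    t(s)  obj.x    obj.z    obj.vx   obj.vz 
    127  0.2737   +0.059  +0.071  +0.349  -0.129
    254  0.5474   +0.202  +0.018  +0.697  -0.258
    381  0.8211   +0.440  -0.070  +1.046  -0.387


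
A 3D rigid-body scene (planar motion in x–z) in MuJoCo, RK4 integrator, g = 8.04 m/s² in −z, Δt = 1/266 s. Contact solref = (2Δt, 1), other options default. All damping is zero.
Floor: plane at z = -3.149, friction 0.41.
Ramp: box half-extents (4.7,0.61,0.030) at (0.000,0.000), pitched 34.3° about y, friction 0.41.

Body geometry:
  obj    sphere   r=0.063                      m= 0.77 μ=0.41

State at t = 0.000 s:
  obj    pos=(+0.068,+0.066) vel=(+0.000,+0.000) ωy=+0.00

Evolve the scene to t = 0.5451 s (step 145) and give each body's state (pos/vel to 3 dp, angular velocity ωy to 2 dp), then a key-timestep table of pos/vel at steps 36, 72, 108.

State at t = 0.5451 s:
  obj    pos=(+0.465,-0.205) vel=(+1.457,-0.994) ωy=+28.00

Key-timestep trajectory:
   step    t(s)  obj.x    obj.z    obj.vx   obj.vz 
     36  0.1353   +0.093  +0.049  +0.362  -0.247
     72  0.2707   +0.166  -0.001  +0.724  -0.494
    108  0.4060   +0.288  -0.084  +1.086  -0.741


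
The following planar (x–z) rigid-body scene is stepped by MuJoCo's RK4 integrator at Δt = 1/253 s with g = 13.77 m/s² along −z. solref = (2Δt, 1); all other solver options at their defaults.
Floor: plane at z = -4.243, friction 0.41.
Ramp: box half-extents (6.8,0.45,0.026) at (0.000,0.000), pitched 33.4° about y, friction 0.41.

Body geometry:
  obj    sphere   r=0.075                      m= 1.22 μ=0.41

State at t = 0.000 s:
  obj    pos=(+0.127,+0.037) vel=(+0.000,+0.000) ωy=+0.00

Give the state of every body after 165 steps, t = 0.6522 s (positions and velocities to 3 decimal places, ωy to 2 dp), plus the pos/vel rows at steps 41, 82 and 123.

State at t = 0.6522 s:
  obj    pos=(+1.089,-0.597) vel=(+2.948,-1.944) ωy=+47.07

Key-timestep trajectory:
   step    t(s)  obj.x    obj.z    obj.vx   obj.vz 
     41  0.1621   +0.186  -0.002  +0.733  -0.483
     82  0.3241   +0.365  -0.119  +1.465  -0.966
    123  0.4862   +0.661  -0.315  +2.198  -1.449


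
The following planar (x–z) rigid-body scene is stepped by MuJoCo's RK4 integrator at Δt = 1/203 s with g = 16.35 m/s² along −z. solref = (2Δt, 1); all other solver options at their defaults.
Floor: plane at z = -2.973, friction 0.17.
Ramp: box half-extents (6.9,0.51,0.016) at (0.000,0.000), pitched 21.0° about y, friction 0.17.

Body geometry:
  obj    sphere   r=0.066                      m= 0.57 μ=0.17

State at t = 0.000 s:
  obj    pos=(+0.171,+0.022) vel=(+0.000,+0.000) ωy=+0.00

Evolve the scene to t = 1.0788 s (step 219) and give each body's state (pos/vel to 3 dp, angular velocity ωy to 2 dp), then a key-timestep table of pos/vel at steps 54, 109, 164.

State at t = 1.0788 s:
  obj    pos=(+2.445,-0.851) vel=(+4.215,-1.618) ωy=+68.40

Key-timestep trajectory:
   step    t(s)  obj.x    obj.z    obj.vx   obj.vz 
     54  0.2660   +0.309  -0.031  +1.040  -0.399
    109  0.5369   +0.734  -0.194  +2.098  -0.805
    164  0.8079   +1.446  -0.467  +3.157  -1.212


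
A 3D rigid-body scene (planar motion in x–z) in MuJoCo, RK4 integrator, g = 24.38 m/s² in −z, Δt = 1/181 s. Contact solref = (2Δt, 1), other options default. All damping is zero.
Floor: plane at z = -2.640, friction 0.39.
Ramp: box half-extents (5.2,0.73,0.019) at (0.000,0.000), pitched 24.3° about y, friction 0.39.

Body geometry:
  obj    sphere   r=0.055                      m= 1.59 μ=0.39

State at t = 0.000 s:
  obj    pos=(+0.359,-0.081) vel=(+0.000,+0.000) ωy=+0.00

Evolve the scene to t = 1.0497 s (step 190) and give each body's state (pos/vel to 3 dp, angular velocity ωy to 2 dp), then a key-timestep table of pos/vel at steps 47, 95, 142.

State at t = 1.0497 s:
  obj    pos=(+3.958,-1.706) vel=(+6.856,-3.095) ωy=+136.76

Key-timestep trajectory:
   step    t(s)  obj.x    obj.z    obj.vx   obj.vz 
     47  0.2597   +0.579  -0.180  +1.696  -0.766
     95  0.5249   +1.259  -0.487  +3.428  -1.548
    142  0.7845   +2.369  -0.989  +5.124  -2.313


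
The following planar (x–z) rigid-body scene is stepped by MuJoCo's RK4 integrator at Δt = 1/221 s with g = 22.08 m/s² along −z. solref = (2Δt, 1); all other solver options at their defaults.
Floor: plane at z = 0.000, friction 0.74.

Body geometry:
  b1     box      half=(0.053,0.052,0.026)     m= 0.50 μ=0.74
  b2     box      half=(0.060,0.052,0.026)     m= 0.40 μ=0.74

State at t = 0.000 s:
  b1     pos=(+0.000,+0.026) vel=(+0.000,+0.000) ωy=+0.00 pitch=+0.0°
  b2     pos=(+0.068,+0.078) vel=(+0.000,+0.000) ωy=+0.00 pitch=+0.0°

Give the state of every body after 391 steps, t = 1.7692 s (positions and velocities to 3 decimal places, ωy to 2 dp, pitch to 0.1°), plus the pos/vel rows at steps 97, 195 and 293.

State at t = 1.7692 s:
  b1     pos=(-0.001,+0.026) vel=(-0.001,+0.000) ωy=+0.00 pitch=+0.0°
  b2     pos=(+0.082,+0.060) vel=(+0.000,+0.000) ωy=-0.02 pitch=+43.0°

Key-timestep trajectory:
   step    t(s)  b1.x    b1.z    b1.vx   b1.vz   b2.x    b2.z    b2.vx   b2.vz 
     97  0.4389   +0.000  +0.026  -0.001  +0.000   +0.081  +0.061  +0.000  +0.000
    195  0.8824   +0.000  +0.026  -0.001  +0.000   +0.081  +0.060  +0.000  +0.000
    293  1.3258   -0.001  +0.026  -0.001  +0.000   +0.081  +0.060  +0.000  +0.000


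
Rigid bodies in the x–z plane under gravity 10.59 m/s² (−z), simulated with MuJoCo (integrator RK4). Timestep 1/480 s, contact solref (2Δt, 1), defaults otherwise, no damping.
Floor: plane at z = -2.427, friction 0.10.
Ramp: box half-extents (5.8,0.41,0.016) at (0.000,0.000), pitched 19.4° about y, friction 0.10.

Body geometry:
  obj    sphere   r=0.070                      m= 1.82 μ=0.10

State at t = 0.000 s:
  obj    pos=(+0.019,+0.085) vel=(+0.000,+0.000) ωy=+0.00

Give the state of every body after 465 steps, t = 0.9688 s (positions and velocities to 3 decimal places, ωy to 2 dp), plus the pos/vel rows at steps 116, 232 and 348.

State at t = 0.9688 s:
  obj    pos=(+1.135,-0.309) vel=(+2.303,-0.812) ωy=+34.49

Key-timestep trajectory:
   step    t(s)  obj.x    obj.z    obj.vx   obj.vz 
    116  0.2417   +0.089  +0.060  +0.576  -0.200
    232  0.4833   +0.297  -0.013  +1.151  -0.402
    348  0.7250   +0.644  -0.136  +1.724  -0.607


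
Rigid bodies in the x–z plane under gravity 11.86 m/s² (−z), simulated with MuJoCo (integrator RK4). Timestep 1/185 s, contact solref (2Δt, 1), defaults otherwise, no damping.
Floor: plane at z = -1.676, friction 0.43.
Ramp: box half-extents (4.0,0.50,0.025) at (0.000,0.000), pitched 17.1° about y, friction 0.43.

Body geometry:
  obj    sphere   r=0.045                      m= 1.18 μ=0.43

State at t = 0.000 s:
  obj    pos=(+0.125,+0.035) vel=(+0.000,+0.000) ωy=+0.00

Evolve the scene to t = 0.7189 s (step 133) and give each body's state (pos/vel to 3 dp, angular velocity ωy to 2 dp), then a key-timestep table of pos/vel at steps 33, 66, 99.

State at t = 0.7189 s:
  obj    pos=(+0.740,-0.155) vel=(+1.712,-0.527) ωy=+39.79

Key-timestep trajectory:
   step    t(s)  obj.x    obj.z    obj.vx   obj.vz 
     33  0.1784   +0.163  +0.023  +0.425  -0.131
     66  0.3568   +0.277  -0.012  +0.849  -0.261
     99  0.5351   +0.466  -0.070  +1.274  -0.392


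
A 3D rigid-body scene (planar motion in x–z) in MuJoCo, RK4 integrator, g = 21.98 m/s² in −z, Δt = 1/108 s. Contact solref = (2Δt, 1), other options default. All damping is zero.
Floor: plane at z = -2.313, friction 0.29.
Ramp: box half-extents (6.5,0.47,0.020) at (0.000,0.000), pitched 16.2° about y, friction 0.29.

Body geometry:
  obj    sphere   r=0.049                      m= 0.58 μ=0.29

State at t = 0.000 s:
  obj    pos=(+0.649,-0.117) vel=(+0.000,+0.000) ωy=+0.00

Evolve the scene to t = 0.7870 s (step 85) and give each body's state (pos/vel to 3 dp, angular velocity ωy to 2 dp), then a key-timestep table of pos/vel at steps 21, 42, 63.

State at t = 0.7870 s:
  obj    pos=(+1.952,-0.495) vel=(+3.310,-0.962) ωy=+70.34

Key-timestep trajectory:
   step    t(s)  obj.x    obj.z    obj.vx   obj.vz 
     21  0.1944   +0.729  -0.140  +0.818  -0.238
     42  0.3889   +0.967  -0.209  +1.636  -0.475
     63  0.5833   +1.365  -0.325  +2.454  -0.713


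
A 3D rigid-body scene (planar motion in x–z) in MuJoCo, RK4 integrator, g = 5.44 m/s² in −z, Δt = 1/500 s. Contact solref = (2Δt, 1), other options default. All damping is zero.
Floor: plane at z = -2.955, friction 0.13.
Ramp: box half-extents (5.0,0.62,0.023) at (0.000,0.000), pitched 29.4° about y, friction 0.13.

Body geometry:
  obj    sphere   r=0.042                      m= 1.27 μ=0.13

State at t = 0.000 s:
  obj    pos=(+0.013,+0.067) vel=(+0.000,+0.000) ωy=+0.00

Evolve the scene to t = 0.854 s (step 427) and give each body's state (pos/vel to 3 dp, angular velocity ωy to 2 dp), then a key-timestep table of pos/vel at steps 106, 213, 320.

State at t = 0.854 s:
  obj    pos=(+0.668,-0.301) vel=(+1.533,-0.857) ωy=+31.22

Key-timestep trajectory:
   step    t(s)  obj.x    obj.z    obj.vx   obj.vz 
    106  0.2120   +0.054  +0.044  +0.381  -0.217
    213  0.4260   +0.176  -0.025  +0.764  -0.431
    320  0.6400   +0.381  -0.140  +1.146  -0.651


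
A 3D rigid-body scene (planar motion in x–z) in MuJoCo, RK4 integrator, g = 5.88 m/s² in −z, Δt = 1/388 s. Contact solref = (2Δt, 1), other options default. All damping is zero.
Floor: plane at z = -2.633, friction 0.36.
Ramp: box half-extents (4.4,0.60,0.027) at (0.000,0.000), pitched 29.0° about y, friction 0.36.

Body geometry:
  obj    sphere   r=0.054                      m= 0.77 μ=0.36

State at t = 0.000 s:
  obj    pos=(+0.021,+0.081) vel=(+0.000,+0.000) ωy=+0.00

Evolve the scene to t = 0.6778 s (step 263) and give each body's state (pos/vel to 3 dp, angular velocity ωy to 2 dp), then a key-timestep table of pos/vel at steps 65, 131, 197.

State at t = 0.6778 s:
  obj    pos=(+0.430,-0.146) vel=(+1.207,-0.669) ωy=+25.56

Key-timestep trajectory:
   step    t(s)  obj.x    obj.z    obj.vx   obj.vz 
     65  0.1675   +0.046  +0.067  +0.298  -0.165
    131  0.3376   +0.123  +0.025  +0.601  -0.333
    197  0.5077   +0.251  -0.046  +0.904  -0.501


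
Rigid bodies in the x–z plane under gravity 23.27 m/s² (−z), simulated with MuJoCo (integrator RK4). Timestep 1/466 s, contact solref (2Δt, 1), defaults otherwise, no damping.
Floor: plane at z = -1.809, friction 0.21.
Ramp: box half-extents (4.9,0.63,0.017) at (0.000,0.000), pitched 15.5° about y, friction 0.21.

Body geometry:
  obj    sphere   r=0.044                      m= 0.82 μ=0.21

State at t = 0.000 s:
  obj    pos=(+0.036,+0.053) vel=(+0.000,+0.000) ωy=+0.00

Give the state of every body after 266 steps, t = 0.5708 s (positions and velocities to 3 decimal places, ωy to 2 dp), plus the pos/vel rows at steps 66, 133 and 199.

State at t = 0.5708 s:
  obj    pos=(+0.733,-0.140) vel=(+2.443,-0.678) ωy=+57.62

Key-timestep trajectory:
   step    t(s)  obj.x    obj.z    obj.vx   obj.vz 
     66  0.1416   +0.079  +0.041  +0.606  -0.168
    133  0.2854   +0.210  +0.005  +1.222  -0.339
    199  0.4270   +0.426  -0.055  +1.828  -0.507


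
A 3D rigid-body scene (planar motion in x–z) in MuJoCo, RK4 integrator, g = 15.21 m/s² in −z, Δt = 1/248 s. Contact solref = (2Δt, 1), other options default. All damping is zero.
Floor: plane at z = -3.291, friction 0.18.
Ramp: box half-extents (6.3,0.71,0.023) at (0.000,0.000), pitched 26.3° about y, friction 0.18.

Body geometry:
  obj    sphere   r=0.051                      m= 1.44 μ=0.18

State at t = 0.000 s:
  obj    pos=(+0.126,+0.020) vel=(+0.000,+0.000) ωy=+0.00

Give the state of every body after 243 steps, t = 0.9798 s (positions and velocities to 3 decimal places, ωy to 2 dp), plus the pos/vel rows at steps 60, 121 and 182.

State at t = 0.9798 s:
  obj    pos=(+2.198,-1.004) vel=(+4.229,-2.090) ωy=+92.46

Key-timestep trajectory:
   step    t(s)  obj.x    obj.z    obj.vx   obj.vz 
     60  0.2419   +0.252  -0.042  +1.044  -0.516
    121  0.4879   +0.640  -0.234  +2.106  -1.041
    182  0.7339   +1.288  -0.554  +3.167  -1.565


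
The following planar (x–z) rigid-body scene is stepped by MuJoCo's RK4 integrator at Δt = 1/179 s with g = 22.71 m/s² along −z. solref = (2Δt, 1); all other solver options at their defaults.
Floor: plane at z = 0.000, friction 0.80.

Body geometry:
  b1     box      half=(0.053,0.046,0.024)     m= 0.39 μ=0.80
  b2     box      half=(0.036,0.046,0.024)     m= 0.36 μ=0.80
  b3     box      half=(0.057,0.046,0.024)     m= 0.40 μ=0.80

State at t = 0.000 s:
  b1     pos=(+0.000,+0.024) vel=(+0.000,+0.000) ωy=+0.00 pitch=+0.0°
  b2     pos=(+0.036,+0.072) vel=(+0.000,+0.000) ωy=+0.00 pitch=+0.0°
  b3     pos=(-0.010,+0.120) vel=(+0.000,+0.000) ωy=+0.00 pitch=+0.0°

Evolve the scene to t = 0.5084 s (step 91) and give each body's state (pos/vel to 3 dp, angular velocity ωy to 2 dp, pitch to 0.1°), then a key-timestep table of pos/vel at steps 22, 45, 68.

State at t = 0.5084 s:
  b1     pos=(+0.000,+0.024) vel=(+0.000,+0.000) ωy=+0.00 pitch=+0.0°
  b2     pos=(+0.037,+0.072) vel=(+0.001,+0.000) ωy=+0.00 pitch=+0.0°
  b3     pos=(-0.023,+0.106) vel=(+0.000,-0.001) ωy=+0.05 pitch=-46.6°

Key-timestep trajectory:
   step    t(s)  b1.x    b1.z    b1.vx   b1.vz   b2.x    b2.z    b2.vx   b2.vz   b3.x    b3.z    b3.vx   b3.vz 
     22  0.1229   +0.000  +0.024  -0.001  +0.000   +0.036  +0.072  -0.001  +0.001   -0.029  +0.104  -0.182  +0.176
     45  0.2514   +0.000  +0.024  -0.001  +0.000   +0.036  +0.072  -0.001  +0.000   -0.030  +0.108  +0.169  -0.039
     68  0.3799   +0.000  +0.024  +0.000  +0.000   +0.036  +0.072  +0.001  +0.000   -0.023  +0.106  +0.000  -0.001


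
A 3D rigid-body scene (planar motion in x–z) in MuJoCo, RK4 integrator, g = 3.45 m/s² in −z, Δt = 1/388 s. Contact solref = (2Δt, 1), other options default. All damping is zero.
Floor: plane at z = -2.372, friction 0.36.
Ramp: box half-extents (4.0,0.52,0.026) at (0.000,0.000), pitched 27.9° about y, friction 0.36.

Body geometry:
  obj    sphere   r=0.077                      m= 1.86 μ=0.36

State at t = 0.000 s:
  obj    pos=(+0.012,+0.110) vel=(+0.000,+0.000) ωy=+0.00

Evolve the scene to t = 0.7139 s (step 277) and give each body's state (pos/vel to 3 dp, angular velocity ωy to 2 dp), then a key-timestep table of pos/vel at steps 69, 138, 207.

State at t = 0.7139 s:
  obj    pos=(+0.272,-0.027) vel=(+0.728,-0.385) ωy=+10.69

Key-timestep trajectory:
   step    t(s)  obj.x    obj.z    obj.vx   obj.vz 
     69  0.1778   +0.028  +0.102  +0.181  -0.096
    138  0.3557   +0.077  +0.076  +0.362  -0.192
    207  0.5335   +0.157  +0.033  +0.544  -0.288


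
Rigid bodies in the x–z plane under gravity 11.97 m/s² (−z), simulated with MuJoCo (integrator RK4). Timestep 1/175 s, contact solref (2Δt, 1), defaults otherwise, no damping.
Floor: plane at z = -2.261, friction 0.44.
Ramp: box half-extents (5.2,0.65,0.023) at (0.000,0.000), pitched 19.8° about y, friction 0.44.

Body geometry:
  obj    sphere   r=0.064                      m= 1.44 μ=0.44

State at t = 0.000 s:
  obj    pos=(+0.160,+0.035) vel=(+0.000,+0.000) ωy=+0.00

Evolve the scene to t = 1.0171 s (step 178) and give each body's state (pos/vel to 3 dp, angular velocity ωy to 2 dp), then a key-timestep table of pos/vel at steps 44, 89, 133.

State at t = 1.0171 s:
  obj    pos=(+1.570,-0.473) vel=(+2.772,-0.998) ωy=+46.02

Key-timestep trajectory:
   step    t(s)  obj.x    obj.z    obj.vx   obj.vz 
     44  0.2514   +0.246  +0.004  +0.685  -0.247
     89  0.5086   +0.512  -0.092  +1.386  -0.499
    133  0.7600   +0.947  -0.249  +2.071  -0.746
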